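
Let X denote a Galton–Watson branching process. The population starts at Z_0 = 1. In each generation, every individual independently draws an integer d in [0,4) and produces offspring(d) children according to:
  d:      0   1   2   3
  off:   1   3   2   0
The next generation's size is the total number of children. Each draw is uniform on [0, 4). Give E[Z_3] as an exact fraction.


27/8

Outcome values over d=0..3: [1, 3, 2, 0]
Σy = 6, Σy² = 14, M = 4
μ = 6/4 = 3/2,  σ² = 14/4 − (3/2)² = 5/4
E[Z_0] = 1
E[Z_1] = 3/2·E[Z_0] = 3/2
E[Z_2] = 3/2·E[Z_1] = 9/4
E[Z_3] = 3/2·E[Z_2] = 27/8


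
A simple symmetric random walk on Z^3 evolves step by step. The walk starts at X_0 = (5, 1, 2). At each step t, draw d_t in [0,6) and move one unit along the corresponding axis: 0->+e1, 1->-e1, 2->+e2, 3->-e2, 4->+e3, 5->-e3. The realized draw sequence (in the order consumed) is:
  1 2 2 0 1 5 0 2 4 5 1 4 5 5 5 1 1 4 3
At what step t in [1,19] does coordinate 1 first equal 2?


t=0: X=(5, 1, 2), d=1 → -e1, X_1=(4, 1, 2)
t=1: X=(4, 1, 2), d=2 → +e2, X_2=(4, 2, 2)
t=2: X=(4, 2, 2), d=2 → +e2, X_3=(4, 3, 2)
t=3: X=(4, 3, 2), d=0 → +e1, X_4=(5, 3, 2)
t=4: X=(5, 3, 2), d=1 → -e1, X_5=(4, 3, 2)
t=5: X=(4, 3, 2), d=5 → -e3, X_6=(4, 3, 1)
t=6: X=(4, 3, 1), d=0 → +e1, X_7=(5, 3, 1)
t=7: X=(5, 3, 1), d=2 → +e2, X_8=(5, 4, 1)
t=8: X=(5, 4, 1), d=4 → +e3, X_9=(5, 4, 2)
t=9: X=(5, 4, 2), d=5 → -e3, X_10=(5, 4, 1)
t=10: X=(5, 4, 1), d=1 → -e1, X_11=(4, 4, 1)
t=11: X=(4, 4, 1), d=4 → +e3, X_12=(4, 4, 2)
t=12: X=(4, 4, 2), d=5 → -e3, X_13=(4, 4, 1)
t=13: X=(4, 4, 1), d=5 → -e3, X_14=(4, 4, 0)
t=14: X=(4, 4, 0), d=5 → -e3, X_15=(4, 4, -1)
t=15: X=(4, 4, -1), d=1 → -e1, X_16=(3, 4, -1)
t=16: X=(3, 4, -1), d=1 → -e1, X_17=(2, 4, -1)
t=17: X=(2, 4, -1), d=4 → +e3, X_18=(2, 4, 0)
t=18: X=(2, 4, 0), d=3 → -e2, X_19=(2, 3, 0)

17


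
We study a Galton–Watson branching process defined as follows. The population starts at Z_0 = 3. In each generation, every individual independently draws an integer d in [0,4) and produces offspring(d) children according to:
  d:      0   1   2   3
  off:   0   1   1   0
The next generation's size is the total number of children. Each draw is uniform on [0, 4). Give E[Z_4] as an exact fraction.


3/16

Outcome values over d=0..3: [0, 1, 1, 0]
Σy = 2, Σy² = 2, M = 4
μ = 2/4 = 1/2,  σ² = 2/4 − (1/2)² = 1/4
E[Z_0] = 3
E[Z_1] = 1/2·E[Z_0] = 3/2
E[Z_2] = 1/2·E[Z_1] = 3/4
E[Z_3] = 1/2·E[Z_2] = 3/8
E[Z_4] = 1/2·E[Z_3] = 3/16


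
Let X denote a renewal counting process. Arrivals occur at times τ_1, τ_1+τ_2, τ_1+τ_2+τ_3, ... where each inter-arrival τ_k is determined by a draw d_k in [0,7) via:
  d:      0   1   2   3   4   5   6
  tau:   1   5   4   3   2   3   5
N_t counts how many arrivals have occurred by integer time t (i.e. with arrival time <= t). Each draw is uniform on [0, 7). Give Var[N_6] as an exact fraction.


Inter-arrival values over d=0..6: [1, 5, 4, 3, 2, 3, 5]
Each d has probability 1/7, so the pmf of τ is: f(1) = 1/7, f(2) = 1/7, f(3) = 2/7, f(4) = 1/7, f(5) = 2/7
Let p_n(j) = P(N_n = j), with p_0 = [1]. Condition on τ_1: p_n(0) = P(τ > n), and for j >= 1, p_n(j) = Σ_{k<=n} f(k)·p_{n−k}(j−1)
p_1 = [6/7, 1/7]  (j = 0..1)
p_2 = [5/7, 13/49, 1/49]  (j = 0..2)
p_3 = [3/7, 25/49, 20/343, 1/343]  (j = 0..3)
p_4 = [2/7, 27/49, 52/343, 27/2401, 1/2401]  (j = 0..4)
p_5 = [0, 5/7, 85/343, 86/2401, 34/16807, 1/16807]  (j = 0..5)
p_6 = [0, 25/49, 139/343, 184/2401, 127/16807, 41/117649, 1/117649]  (j = 0..6)
E[N_6] = Σ j·p_6(j) = 186194/117649;  E[N_6²] = Σ j²·p_6(j) = 347162/117649
Var[N_6] = 347162/117649 − (186194/117649)² = 6175056502/13841287201

6175056502/13841287201


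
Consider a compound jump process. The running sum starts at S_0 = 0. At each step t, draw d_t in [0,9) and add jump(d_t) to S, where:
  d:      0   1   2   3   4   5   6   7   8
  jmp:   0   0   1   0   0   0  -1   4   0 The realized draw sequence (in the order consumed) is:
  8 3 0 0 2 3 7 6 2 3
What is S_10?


5

t=0: S=0, d=8, jump=0, S_1=0
t=1: S=0, d=3, jump=0, S_2=0
t=2: S=0, d=0, jump=0, S_3=0
t=3: S=0, d=0, jump=0, S_4=0
t=4: S=0, d=2, jump=1, S_5=1
t=5: S=1, d=3, jump=0, S_6=1
t=6: S=1, d=7, jump=4, S_7=5
t=7: S=5, d=6, jump=-1, S_8=4
t=8: S=4, d=2, jump=1, S_9=5
t=9: S=5, d=3, jump=0, S_10=5


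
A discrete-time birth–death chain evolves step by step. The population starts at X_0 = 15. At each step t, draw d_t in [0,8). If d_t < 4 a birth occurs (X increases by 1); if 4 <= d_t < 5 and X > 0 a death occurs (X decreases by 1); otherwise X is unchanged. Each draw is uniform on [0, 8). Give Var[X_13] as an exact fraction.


X can drop by at most 1 per step and X_0 = 15 > T = 13, so X_t >= 15 − t >= 2 > 0 for every t <= 13: the floor at 0 (the 'and X > 0' condition) never binds. Hence X_13 = X_0 + Σ_{t<13} Y_t with i.i.d. increments Y_t = y(d_t) ∈ {+1, −1, 0}.
Outcome values over d=0..7: [1, 1, 1, 1, -1, 0, 0, 0]
Σy = 3, Σy² = 5, M = 8
μ = 3/8 = 3/8,  σ² = 5/8 − (3/8)² = 31/64
Independent increments: Var[X_13] = 13·σ² = 13·(31/64) = 403/64

403/64


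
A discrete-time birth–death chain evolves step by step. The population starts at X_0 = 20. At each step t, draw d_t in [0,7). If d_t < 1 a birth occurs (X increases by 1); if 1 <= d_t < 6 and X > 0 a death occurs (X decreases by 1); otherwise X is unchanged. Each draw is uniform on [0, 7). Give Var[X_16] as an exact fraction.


416/49

X can drop by at most 1 per step and X_0 = 20 > T = 16, so X_t >= 20 − t >= 4 > 0 for every t <= 16: the floor at 0 (the 'and X > 0' condition) never binds. Hence X_16 = X_0 + Σ_{t<16} Y_t with i.i.d. increments Y_t = y(d_t) ∈ {+1, −1, 0}.
Outcome values over d=0..6: [1, -1, -1, -1, -1, -1, 0]
Σy = -4, Σy² = 6, M = 7
μ = -4/7 = -4/7,  σ² = 6/7 − (-4/7)² = 26/49
Independent increments: Var[X_16] = 16·σ² = 16·(26/49) = 416/49


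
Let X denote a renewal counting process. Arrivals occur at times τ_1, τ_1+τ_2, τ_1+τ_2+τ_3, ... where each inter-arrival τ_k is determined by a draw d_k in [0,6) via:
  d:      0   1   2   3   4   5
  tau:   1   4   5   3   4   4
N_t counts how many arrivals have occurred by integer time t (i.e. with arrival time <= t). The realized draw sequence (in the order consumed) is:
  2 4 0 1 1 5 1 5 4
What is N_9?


draw d_1=2: τ_1=5, arrival time A_1=5
draw d_2=4: τ_2=4, arrival time A_2=9
draw d_3=0: τ_3=1, arrival time A_3=10
draw d_4=1: τ_4=4, arrival time A_4=14
draw d_5=1: τ_5=4, arrival time A_5=18
draw d_6=5: τ_6=4, arrival time A_6=22
draw d_7=1: τ_7=4, arrival time A_7=26
draw d_8=5: τ_8=4, arrival time A_8=30
draw d_9=4: τ_9=4, arrival time A_9=34
N_t over t=0..9: 0:0 1:0 2:0 3:0 4:0 5:1 6:1 7:1 8:1 9:2

2


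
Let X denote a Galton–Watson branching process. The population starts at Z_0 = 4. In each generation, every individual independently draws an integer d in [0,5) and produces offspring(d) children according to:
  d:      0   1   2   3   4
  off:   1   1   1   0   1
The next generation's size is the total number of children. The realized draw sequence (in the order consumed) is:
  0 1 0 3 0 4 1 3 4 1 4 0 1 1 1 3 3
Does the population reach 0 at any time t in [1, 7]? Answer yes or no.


yes

gen 0: Z_0=4, draws=[0, 1, 0, 3], offspring=[1, 1, 1, 0], Z_1=3
gen 1: Z_1=3, draws=[0, 4, 1], offspring=[1, 1, 1], Z_2=3
gen 2: Z_2=3, draws=[3, 4, 1], offspring=[0, 1, 1], Z_3=2
gen 3: Z_3=2, draws=[4, 0], offspring=[1, 1], Z_4=2
gen 4: Z_4=2, draws=[1, 1], offspring=[1, 1], Z_5=2
gen 5: Z_5=2, draws=[1, 3], offspring=[1, 0], Z_6=1
gen 6: Z_6=1, draws=[3], offspring=[0], Z_7=0


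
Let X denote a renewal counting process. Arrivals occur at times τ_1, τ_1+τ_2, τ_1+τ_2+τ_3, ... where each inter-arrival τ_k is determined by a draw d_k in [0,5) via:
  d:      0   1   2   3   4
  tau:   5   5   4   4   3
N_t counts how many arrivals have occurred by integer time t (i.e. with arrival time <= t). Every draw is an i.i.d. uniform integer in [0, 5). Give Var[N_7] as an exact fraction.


4/25

Inter-arrival values over d=0..4: [5, 5, 4, 4, 3]
Each d has probability 1/5, so the pmf of τ is: f(3) = 1/5, f(4) = 2/5, f(5) = 2/5
Let p_n(j) = P(N_n = j), with p_0 = [1]. Condition on τ_1: p_n(0) = P(τ > n), and for j >= 1, p_n(j) = Σ_{k<=n} f(k)·p_{n−k}(j−1)
p_1 = [1]  (j = 0)
p_2 = [1]  (j = 0)
p_3 = [4/5, 1/5]  (j = 0..1)
p_4 = [2/5, 3/5]  (j = 0..1)
p_5 = [0, 1]  (j = 0..1)
p_6 = [0, 24/25, 1/25]  (j = 0..2)
p_7 = [0, 4/5, 1/5]  (j = 0..2)
E[N_7] = Σ j·p_7(j) = 6/5;  E[N_7²] = Σ j²·p_7(j) = 8/5
Var[N_7] = 8/5 − (6/5)² = 4/25


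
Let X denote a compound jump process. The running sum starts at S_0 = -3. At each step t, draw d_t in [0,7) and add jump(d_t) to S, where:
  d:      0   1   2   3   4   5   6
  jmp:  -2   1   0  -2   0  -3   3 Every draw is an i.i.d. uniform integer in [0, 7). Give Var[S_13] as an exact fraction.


Outcome values over d=0..6: [-2, 1, 0, -2, 0, -3, 3]
Σy = -3, Σy² = 27, M = 7
μ = -3/7 = -3/7,  σ² = 27/7 − (-3/7)² = 180/49
Independent increments: Var[S_13] = 13·σ² = 13·(180/49) = 2340/49

2340/49


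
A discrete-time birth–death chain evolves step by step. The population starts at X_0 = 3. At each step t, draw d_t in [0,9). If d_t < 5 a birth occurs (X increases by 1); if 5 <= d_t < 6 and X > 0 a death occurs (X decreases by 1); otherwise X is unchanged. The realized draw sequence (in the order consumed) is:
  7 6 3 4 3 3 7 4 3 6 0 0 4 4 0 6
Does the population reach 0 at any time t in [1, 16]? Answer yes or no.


t=0: X=3, d=7 → hold, X_1=3
t=1: X=3, d=6 → hold, X_2=3
t=2: X=3, d=3 → birth, X_3=4
t=3: X=4, d=4 → birth, X_4=5
t=4: X=5, d=3 → birth, X_5=6
t=5: X=6, d=3 → birth, X_6=7
t=6: X=7, d=7 → hold, X_7=7
t=7: X=7, d=4 → birth, X_8=8
t=8: X=8, d=3 → birth, X_9=9
t=9: X=9, d=6 → hold, X_10=9
t=10: X=9, d=0 → birth, X_11=10
t=11: X=10, d=0 → birth, X_12=11
t=12: X=11, d=4 → birth, X_13=12
t=13: X=12, d=4 → birth, X_14=13
t=14: X=13, d=0 → birth, X_15=14
t=15: X=14, d=6 → hold, X_16=14

no


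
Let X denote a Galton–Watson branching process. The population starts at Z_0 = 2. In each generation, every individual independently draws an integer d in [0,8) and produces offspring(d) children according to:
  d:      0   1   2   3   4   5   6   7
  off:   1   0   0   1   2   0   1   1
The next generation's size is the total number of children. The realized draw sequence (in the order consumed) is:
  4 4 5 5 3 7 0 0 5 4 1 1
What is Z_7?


0

gen 0: Z_0=2, draws=[4, 4], offspring=[2, 2], Z_1=4
gen 1: Z_1=4, draws=[5, 5, 3, 7], offspring=[0, 0, 1, 1], Z_2=2
gen 2: Z_2=2, draws=[0, 0], offspring=[1, 1], Z_3=2
gen 3: Z_3=2, draws=[5, 4], offspring=[0, 2], Z_4=2
gen 4: Z_4=2, draws=[1, 1], offspring=[0, 0], Z_5=0
gen 5: Z_5=0, draws=[], offspring=[], Z_6=0
gen 6: Z_6=0, draws=[], offspring=[], Z_7=0


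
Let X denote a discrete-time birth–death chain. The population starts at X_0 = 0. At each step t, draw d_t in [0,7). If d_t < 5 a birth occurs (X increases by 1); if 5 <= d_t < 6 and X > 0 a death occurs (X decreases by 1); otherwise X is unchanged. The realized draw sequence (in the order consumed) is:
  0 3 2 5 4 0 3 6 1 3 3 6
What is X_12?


8

t=0: X=0, d=0 → birth, X_1=1
t=1: X=1, d=3 → birth, X_2=2
t=2: X=2, d=2 → birth, X_3=3
t=3: X=3, d=5 → death, X_4=2
t=4: X=2, d=4 → birth, X_5=3
t=5: X=3, d=0 → birth, X_6=4
t=6: X=4, d=3 → birth, X_7=5
t=7: X=5, d=6 → hold, X_8=5
t=8: X=5, d=1 → birth, X_9=6
t=9: X=6, d=3 → birth, X_10=7
t=10: X=7, d=3 → birth, X_11=8
t=11: X=8, d=6 → hold, X_12=8


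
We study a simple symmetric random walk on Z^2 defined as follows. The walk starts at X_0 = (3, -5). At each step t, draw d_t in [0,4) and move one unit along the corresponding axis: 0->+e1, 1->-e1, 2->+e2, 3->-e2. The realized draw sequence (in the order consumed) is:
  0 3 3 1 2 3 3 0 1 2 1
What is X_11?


(2, -7)

t=0: X=(3, -5), d=0 → +e1, X_1=(4, -5)
t=1: X=(4, -5), d=3 → -e2, X_2=(4, -6)
t=2: X=(4, -6), d=3 → -e2, X_3=(4, -7)
t=3: X=(4, -7), d=1 → -e1, X_4=(3, -7)
t=4: X=(3, -7), d=2 → +e2, X_5=(3, -6)
t=5: X=(3, -6), d=3 → -e2, X_6=(3, -7)
t=6: X=(3, -7), d=3 → -e2, X_7=(3, -8)
t=7: X=(3, -8), d=0 → +e1, X_8=(4, -8)
t=8: X=(4, -8), d=1 → -e1, X_9=(3, -8)
t=9: X=(3, -8), d=2 → +e2, X_10=(3, -7)
t=10: X=(3, -7), d=1 → -e1, X_11=(2, -7)


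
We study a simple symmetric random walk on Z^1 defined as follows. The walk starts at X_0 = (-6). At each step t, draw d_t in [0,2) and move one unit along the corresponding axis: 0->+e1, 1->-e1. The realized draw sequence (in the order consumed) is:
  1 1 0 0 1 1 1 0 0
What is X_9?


t=0: X=(-6), d=1 → -e1, X_1=(-7)
t=1: X=(-7), d=1 → -e1, X_2=(-8)
t=2: X=(-8), d=0 → +e1, X_3=(-7)
t=3: X=(-7), d=0 → +e1, X_4=(-6)
t=4: X=(-6), d=1 → -e1, X_5=(-7)
t=5: X=(-7), d=1 → -e1, X_6=(-8)
t=6: X=(-8), d=1 → -e1, X_7=(-9)
t=7: X=(-9), d=0 → +e1, X_8=(-8)
t=8: X=(-8), d=0 → +e1, X_9=(-7)

(-7)


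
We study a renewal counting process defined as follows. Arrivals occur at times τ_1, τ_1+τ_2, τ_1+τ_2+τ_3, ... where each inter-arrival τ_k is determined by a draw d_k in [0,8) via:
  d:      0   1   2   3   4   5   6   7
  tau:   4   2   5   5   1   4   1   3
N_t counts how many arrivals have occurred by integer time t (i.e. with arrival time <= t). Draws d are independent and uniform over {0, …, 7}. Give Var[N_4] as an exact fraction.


38655/65536

Inter-arrival values over d=0..7: [4, 2, 5, 5, 1, 4, 1, 3]
Each d has probability 1/8, so the pmf of τ is: f(1) = 1/4, f(2) = 1/8, f(3) = 1/8, f(4) = 1/4, f(5) = 1/4
Let p_n(j) = P(N_n = j), with p_0 = [1]. Condition on τ_1: p_n(0) = P(τ > n), and for j >= 1, p_n(j) = Σ_{k<=n} f(k)·p_{n−k}(j−1)
p_1 = [3/4, 1/4]  (j = 0..1)
p_2 = [5/8, 5/16, 1/16]  (j = 0..2)
p_3 = [1/2, 3/8, 7/64, 1/64]  (j = 0..3)
p_4 = [1/4, 35/64, 21/128, 9/256, 1/256]  (j = 0..4)
E[N_4] = Σ j·p_4(j) = 255/256;  E[N_4²] = Σ j²·p_4(j) = 405/256
Var[N_4] = 405/256 − (255/256)² = 38655/65536


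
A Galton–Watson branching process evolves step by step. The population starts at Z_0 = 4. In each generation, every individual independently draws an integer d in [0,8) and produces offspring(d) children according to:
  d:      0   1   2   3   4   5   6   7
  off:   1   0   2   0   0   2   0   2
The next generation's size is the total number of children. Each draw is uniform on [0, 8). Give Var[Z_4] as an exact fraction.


31976175/4194304

Outcome values over d=0..7: [1, 0, 2, 0, 0, 2, 0, 2]
Σy = 7, Σy² = 13, M = 8
μ = 7/8 = 7/8,  σ² = 13/8 − (7/8)² = 55/64
V_0 = 0, E_0 = 4
V_1 = 55/64·E_0 + (7/8)²·V_0 = 55/16;  E_1 = 7/2
V_2 = 55/64·E_1 + (7/8)²·V_1 = 5775/1024;  E_2 = 49/16
V_3 = 55/64·E_2 + (7/8)²·V_2 = 455455/65536;  E_3 = 343/128
V_4 = 55/64·E_3 + (7/8)²·V_3 = 31976175/4194304;  E_4 = 2401/1024


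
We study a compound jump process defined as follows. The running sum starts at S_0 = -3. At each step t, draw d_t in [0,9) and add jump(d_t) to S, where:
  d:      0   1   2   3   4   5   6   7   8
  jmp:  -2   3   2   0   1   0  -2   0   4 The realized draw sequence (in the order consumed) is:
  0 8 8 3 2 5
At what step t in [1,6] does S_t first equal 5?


t=0: S=-3, d=0, jump=-2, S_1=-5
t=1: S=-5, d=8, jump=4, S_2=-1
t=2: S=-1, d=8, jump=4, S_3=3
t=3: S=3, d=3, jump=0, S_4=3
t=4: S=3, d=2, jump=2, S_5=5
t=5: S=5, d=5, jump=0, S_6=5

5


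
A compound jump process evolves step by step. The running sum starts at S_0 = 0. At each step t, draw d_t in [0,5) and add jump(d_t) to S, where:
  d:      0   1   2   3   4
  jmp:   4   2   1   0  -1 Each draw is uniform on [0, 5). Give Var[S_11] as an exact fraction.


Outcome values over d=0..4: [4, 2, 1, 0, -1]
Σy = 6, Σy² = 22, M = 5
μ = 6/5 = 6/5,  σ² = 22/5 − (6/5)² = 74/25
Independent increments: Var[S_11] = 11·σ² = 11·(74/25) = 814/25

814/25


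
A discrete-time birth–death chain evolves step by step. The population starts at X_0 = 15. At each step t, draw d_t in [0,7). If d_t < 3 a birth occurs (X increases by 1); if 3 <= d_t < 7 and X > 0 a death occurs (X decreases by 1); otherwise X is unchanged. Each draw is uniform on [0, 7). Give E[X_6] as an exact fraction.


99/7

X can drop by at most 1 per step and X_0 = 15 > T = 6, so X_t >= 15 − t >= 9 > 0 for every t <= 6: the floor at 0 (the 'and X > 0' condition) never binds. Hence X_6 = X_0 + Σ_{t<6} Y_t with i.i.d. increments Y_t = y(d_t) ∈ {+1, −1, 0}.
Outcome values over d=0..6: [1, 1, 1, -1, -1, -1, -1]
Σy = -1, Σy² = 7, M = 7
μ = -1/7 = -1/7,  σ² = 7/7 − (-1/7)² = 48/49
E[X_6] = 15 + 6·(-1/7) = 99/7


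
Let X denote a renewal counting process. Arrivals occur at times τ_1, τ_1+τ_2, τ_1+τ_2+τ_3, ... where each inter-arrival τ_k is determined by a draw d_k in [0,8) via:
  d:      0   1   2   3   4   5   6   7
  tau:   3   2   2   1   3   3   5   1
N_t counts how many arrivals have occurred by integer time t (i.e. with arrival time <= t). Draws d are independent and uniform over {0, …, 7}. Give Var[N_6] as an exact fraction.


Inter-arrival values over d=0..7: [3, 2, 2, 1, 3, 3, 5, 1]
Each d has probability 1/8, so the pmf of τ is: f(1) = 1/4, f(2) = 1/4, f(3) = 3/8, f(5) = 1/8
Let p_n(j) = P(N_n = j), with p_0 = [1]. Condition on τ_1: p_n(0) = P(τ > n), and for j >= 1, p_n(j) = Σ_{k<=n} f(k)·p_{n−k}(j−1)
p_1 = [3/4, 1/4]  (j = 0..1)
p_2 = [1/2, 7/16, 1/16]  (j = 0..2)
p_3 = [1/8, 11/16, 11/64, 1/64]  (j = 0..3)
p_4 = [1/8, 7/16, 3/8, 15/256, 1/256]  (j = 0..4)
p_5 = [0, 3/8, 57/128, 41/256, 19/1024, 1/1024]  (j = 0..5)
p_6 = [0, 11/64, 63/128, 69/256, 31/512, 23/4096, 1/4096]  (j = 0..6)
E[N_6] = Σ j·p_6(j) = 9161/4096;  E[N_6²] = Σ j²·p_6(j) = 23283/4096
Var[N_6] = 23283/4096 − (9161/4096)² = 11443247/16777216

11443247/16777216


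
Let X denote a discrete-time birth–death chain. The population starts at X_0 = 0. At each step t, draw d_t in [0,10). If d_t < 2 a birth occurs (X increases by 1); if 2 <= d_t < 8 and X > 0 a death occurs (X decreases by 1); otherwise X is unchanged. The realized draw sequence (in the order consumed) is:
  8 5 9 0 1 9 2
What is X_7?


t=0: X=0, d=8 → hold, X_1=0
t=1: X=0, d=5 → hold, X_2=0
t=2: X=0, d=9 → hold, X_3=0
t=3: X=0, d=0 → birth, X_4=1
t=4: X=1, d=1 → birth, X_5=2
t=5: X=2, d=9 → hold, X_6=2
t=6: X=2, d=2 → death, X_7=1

1


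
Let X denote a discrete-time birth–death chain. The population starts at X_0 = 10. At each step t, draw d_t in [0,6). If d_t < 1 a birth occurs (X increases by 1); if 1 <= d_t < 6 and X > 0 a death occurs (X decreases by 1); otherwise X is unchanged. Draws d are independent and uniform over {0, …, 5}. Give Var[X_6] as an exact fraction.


10/3

X can drop by at most 1 per step and X_0 = 10 > T = 6, so X_t >= 10 − t >= 4 > 0 for every t <= 6: the floor at 0 (the 'and X > 0' condition) never binds. Hence X_6 = X_0 + Σ_{t<6} Y_t with i.i.d. increments Y_t = y(d_t) ∈ {+1, −1, 0}.
Outcome values over d=0..5: [1, -1, -1, -1, -1, -1]
Σy = -4, Σy² = 6, M = 6
μ = -4/6 = -2/3,  σ² = 6/6 − (-2/3)² = 5/9
Independent increments: Var[X_6] = 6·σ² = 6·(5/9) = 10/3


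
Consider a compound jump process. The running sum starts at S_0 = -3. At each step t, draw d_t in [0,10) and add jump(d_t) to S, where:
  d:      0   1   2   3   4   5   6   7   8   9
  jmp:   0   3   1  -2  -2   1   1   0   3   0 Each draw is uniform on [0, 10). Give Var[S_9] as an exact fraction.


477/20

Outcome values over d=0..9: [0, 3, 1, -2, -2, 1, 1, 0, 3, 0]
Σy = 5, Σy² = 29, M = 10
μ = 5/10 = 1/2,  σ² = 29/10 − (1/2)² = 53/20
Independent increments: Var[S_9] = 9·σ² = 9·(53/20) = 477/20


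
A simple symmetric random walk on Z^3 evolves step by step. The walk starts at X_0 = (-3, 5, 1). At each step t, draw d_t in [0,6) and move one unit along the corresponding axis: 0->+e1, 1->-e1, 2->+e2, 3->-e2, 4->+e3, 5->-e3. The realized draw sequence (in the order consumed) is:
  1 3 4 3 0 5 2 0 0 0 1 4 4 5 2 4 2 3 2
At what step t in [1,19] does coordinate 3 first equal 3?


t=0: X=(-3, 5, 1), d=1 → -e1, X_1=(-4, 5, 1)
t=1: X=(-4, 5, 1), d=3 → -e2, X_2=(-4, 4, 1)
t=2: X=(-4, 4, 1), d=4 → +e3, X_3=(-4, 4, 2)
t=3: X=(-4, 4, 2), d=3 → -e2, X_4=(-4, 3, 2)
t=4: X=(-4, 3, 2), d=0 → +e1, X_5=(-3, 3, 2)
t=5: X=(-3, 3, 2), d=5 → -e3, X_6=(-3, 3, 1)
t=6: X=(-3, 3, 1), d=2 → +e2, X_7=(-3, 4, 1)
t=7: X=(-3, 4, 1), d=0 → +e1, X_8=(-2, 4, 1)
t=8: X=(-2, 4, 1), d=0 → +e1, X_9=(-1, 4, 1)
t=9: X=(-1, 4, 1), d=0 → +e1, X_10=(0, 4, 1)
t=10: X=(0, 4, 1), d=1 → -e1, X_11=(-1, 4, 1)
t=11: X=(-1, 4, 1), d=4 → +e3, X_12=(-1, 4, 2)
t=12: X=(-1, 4, 2), d=4 → +e3, X_13=(-1, 4, 3)
t=13: X=(-1, 4, 3), d=5 → -e3, X_14=(-1, 4, 2)
t=14: X=(-1, 4, 2), d=2 → +e2, X_15=(-1, 5, 2)
t=15: X=(-1, 5, 2), d=4 → +e3, X_16=(-1, 5, 3)
t=16: X=(-1, 5, 3), d=2 → +e2, X_17=(-1, 6, 3)
t=17: X=(-1, 6, 3), d=3 → -e2, X_18=(-1, 5, 3)
t=18: X=(-1, 5, 3), d=2 → +e2, X_19=(-1, 6, 3)

13


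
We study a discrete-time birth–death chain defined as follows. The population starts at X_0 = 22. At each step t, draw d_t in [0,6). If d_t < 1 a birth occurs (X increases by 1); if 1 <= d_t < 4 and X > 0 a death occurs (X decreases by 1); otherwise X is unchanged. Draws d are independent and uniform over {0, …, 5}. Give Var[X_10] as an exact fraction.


50/9

X can drop by at most 1 per step and X_0 = 22 > T = 10, so X_t >= 22 − t >= 12 > 0 for every t <= 10: the floor at 0 (the 'and X > 0' condition) never binds. Hence X_10 = X_0 + Σ_{t<10} Y_t with i.i.d. increments Y_t = y(d_t) ∈ {+1, −1, 0}.
Outcome values over d=0..5: [1, -1, -1, -1, 0, 0]
Σy = -2, Σy² = 4, M = 6
μ = -2/6 = -1/3,  σ² = 4/6 − (-1/3)² = 5/9
Independent increments: Var[X_10] = 10·σ² = 10·(5/9) = 50/9


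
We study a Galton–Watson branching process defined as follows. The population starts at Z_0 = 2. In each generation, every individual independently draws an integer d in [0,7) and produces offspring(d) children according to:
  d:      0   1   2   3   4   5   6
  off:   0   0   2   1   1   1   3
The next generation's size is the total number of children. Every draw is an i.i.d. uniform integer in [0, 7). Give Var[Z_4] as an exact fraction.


83312640/5764801

Outcome values over d=0..6: [0, 0, 2, 1, 1, 1, 3]
Σy = 8, Σy² = 16, M = 7
μ = 8/7 = 8/7,  σ² = 16/7 − (8/7)² = 48/49
V_0 = 0, E_0 = 2
V_1 = 48/49·E_0 + (8/7)²·V_0 = 96/49;  E_1 = 16/7
V_2 = 48/49·E_1 + (8/7)²·V_1 = 11520/2401;  E_2 = 128/49
V_3 = 48/49·E_2 + (8/7)²·V_2 = 1038336/117649;  E_3 = 1024/343
V_4 = 48/49·E_3 + (8/7)²·V_3 = 83312640/5764801;  E_4 = 8192/2401


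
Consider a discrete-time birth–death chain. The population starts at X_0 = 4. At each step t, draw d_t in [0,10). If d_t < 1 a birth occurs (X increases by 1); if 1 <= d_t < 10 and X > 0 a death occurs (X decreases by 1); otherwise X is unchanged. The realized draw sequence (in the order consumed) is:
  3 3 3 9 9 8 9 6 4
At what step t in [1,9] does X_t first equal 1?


t=0: X=4, d=3 → death, X_1=3
t=1: X=3, d=3 → death, X_2=2
t=2: X=2, d=3 → death, X_3=1
t=3: X=1, d=9 → death, X_4=0
t=4: X=0, d=9 → hold, X_5=0
t=5: X=0, d=8 → hold, X_6=0
t=6: X=0, d=9 → hold, X_7=0
t=7: X=0, d=6 → hold, X_8=0
t=8: X=0, d=4 → hold, X_9=0

3


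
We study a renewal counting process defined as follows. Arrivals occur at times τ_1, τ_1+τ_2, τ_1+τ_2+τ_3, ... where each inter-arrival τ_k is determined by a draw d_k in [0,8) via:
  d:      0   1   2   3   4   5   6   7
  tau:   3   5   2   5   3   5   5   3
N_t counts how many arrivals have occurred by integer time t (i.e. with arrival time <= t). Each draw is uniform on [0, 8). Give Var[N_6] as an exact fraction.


50431/262144

Inter-arrival values over d=0..7: [3, 5, 2, 5, 3, 5, 5, 3]
Each d has probability 1/8, so the pmf of τ is: f(2) = 1/8, f(3) = 3/8, f(5) = 1/2
Let p_n(j) = P(N_n = j), with p_0 = [1]. Condition on τ_1: p_n(0) = P(τ > n), and for j >= 1, p_n(j) = Σ_{k<=n} f(k)·p_{n−k}(j−1)
p_1 = [1]  (j = 0)
p_2 = [7/8, 1/8]  (j = 0..1)
p_3 = [1/2, 1/2]  (j = 0..1)
p_4 = [1/2, 31/64, 1/64]  (j = 0..2)
p_5 = [0, 57/64, 7/64]  (j = 0..2)
p_6 = [0, 3/4, 127/512, 1/512]  (j = 0..3)
E[N_6] = Σ j·p_6(j) = 641/512;  E[N_6²] = Σ j²·p_6(j) = 901/512
Var[N_6] = 901/512 − (641/512)² = 50431/262144


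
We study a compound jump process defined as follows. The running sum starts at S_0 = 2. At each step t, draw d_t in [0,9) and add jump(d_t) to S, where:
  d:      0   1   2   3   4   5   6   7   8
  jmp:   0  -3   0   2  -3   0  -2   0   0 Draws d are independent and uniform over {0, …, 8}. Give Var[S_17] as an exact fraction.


Outcome values over d=0..8: [0, -3, 0, 2, -3, 0, -2, 0, 0]
Σy = -6, Σy² = 26, M = 9
μ = -6/9 = -2/3,  σ² = 26/9 − (-2/3)² = 22/9
Independent increments: Var[S_17] = 17·σ² = 17·(22/9) = 374/9

374/9


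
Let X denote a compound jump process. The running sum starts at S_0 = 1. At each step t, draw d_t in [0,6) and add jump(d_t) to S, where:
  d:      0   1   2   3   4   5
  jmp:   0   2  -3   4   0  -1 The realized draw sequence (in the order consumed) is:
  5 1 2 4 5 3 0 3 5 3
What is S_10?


9

t=0: S=1, d=5, jump=-1, S_1=0
t=1: S=0, d=1, jump=2, S_2=2
t=2: S=2, d=2, jump=-3, S_3=-1
t=3: S=-1, d=4, jump=0, S_4=-1
t=4: S=-1, d=5, jump=-1, S_5=-2
t=5: S=-2, d=3, jump=4, S_6=2
t=6: S=2, d=0, jump=0, S_7=2
t=7: S=2, d=3, jump=4, S_8=6
t=8: S=6, d=5, jump=-1, S_9=5
t=9: S=5, d=3, jump=4, S_10=9


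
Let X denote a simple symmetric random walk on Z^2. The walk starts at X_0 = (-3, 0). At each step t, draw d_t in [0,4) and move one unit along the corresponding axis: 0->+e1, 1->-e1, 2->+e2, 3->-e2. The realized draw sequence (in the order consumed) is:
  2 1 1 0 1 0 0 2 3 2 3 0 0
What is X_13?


t=0: X=(-3, 0), d=2 → +e2, X_1=(-3, 1)
t=1: X=(-3, 1), d=1 → -e1, X_2=(-4, 1)
t=2: X=(-4, 1), d=1 → -e1, X_3=(-5, 1)
t=3: X=(-5, 1), d=0 → +e1, X_4=(-4, 1)
t=4: X=(-4, 1), d=1 → -e1, X_5=(-5, 1)
t=5: X=(-5, 1), d=0 → +e1, X_6=(-4, 1)
t=6: X=(-4, 1), d=0 → +e1, X_7=(-3, 1)
t=7: X=(-3, 1), d=2 → +e2, X_8=(-3, 2)
t=8: X=(-3, 2), d=3 → -e2, X_9=(-3, 1)
t=9: X=(-3, 1), d=2 → +e2, X_10=(-3, 2)
t=10: X=(-3, 2), d=3 → -e2, X_11=(-3, 1)
t=11: X=(-3, 1), d=0 → +e1, X_12=(-2, 1)
t=12: X=(-2, 1), d=0 → +e1, X_13=(-1, 1)

(-1, 1)


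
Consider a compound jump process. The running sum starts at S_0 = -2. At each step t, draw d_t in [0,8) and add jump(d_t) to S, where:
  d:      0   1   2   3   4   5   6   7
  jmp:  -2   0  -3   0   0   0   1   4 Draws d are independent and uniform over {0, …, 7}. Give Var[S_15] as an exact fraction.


225/4

Outcome values over d=0..7: [-2, 0, -3, 0, 0, 0, 1, 4]
Σy = 0, Σy² = 30, M = 8
μ = 0/8 = 0,  σ² = 30/8 − (0)² = 15/4
Independent increments: Var[S_15] = 15·σ² = 15·(15/4) = 225/4


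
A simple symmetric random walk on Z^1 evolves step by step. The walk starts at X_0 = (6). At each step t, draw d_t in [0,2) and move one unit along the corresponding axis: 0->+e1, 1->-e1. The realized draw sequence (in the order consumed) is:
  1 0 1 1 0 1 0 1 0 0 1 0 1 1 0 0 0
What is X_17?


t=0: X=(6), d=1 → -e1, X_1=(5)
t=1: X=(5), d=0 → +e1, X_2=(6)
t=2: X=(6), d=1 → -e1, X_3=(5)
t=3: X=(5), d=1 → -e1, X_4=(4)
t=4: X=(4), d=0 → +e1, X_5=(5)
t=5: X=(5), d=1 → -e1, X_6=(4)
t=6: X=(4), d=0 → +e1, X_7=(5)
t=7: X=(5), d=1 → -e1, X_8=(4)
t=8: X=(4), d=0 → +e1, X_9=(5)
t=9: X=(5), d=0 → +e1, X_10=(6)
t=10: X=(6), d=1 → -e1, X_11=(5)
t=11: X=(5), d=0 → +e1, X_12=(6)
t=12: X=(6), d=1 → -e1, X_13=(5)
t=13: X=(5), d=1 → -e1, X_14=(4)
t=14: X=(4), d=0 → +e1, X_15=(5)
t=15: X=(5), d=0 → +e1, X_16=(6)
t=16: X=(6), d=0 → +e1, X_17=(7)

(7)


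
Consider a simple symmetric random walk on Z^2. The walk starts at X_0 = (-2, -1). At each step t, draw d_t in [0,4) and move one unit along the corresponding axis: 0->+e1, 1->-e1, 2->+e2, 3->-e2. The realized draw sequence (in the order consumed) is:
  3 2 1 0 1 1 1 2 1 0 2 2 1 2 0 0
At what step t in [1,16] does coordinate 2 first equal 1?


t=0: X=(-2, -1), d=3 → -e2, X_1=(-2, -2)
t=1: X=(-2, -2), d=2 → +e2, X_2=(-2, -1)
t=2: X=(-2, -1), d=1 → -e1, X_3=(-3, -1)
t=3: X=(-3, -1), d=0 → +e1, X_4=(-2, -1)
t=4: X=(-2, -1), d=1 → -e1, X_5=(-3, -1)
t=5: X=(-3, -1), d=1 → -e1, X_6=(-4, -1)
t=6: X=(-4, -1), d=1 → -e1, X_7=(-5, -1)
t=7: X=(-5, -1), d=2 → +e2, X_8=(-5, 0)
t=8: X=(-5, 0), d=1 → -e1, X_9=(-6, 0)
t=9: X=(-6, 0), d=0 → +e1, X_10=(-5, 0)
t=10: X=(-5, 0), d=2 → +e2, X_11=(-5, 1)
t=11: X=(-5, 1), d=2 → +e2, X_12=(-5, 2)
t=12: X=(-5, 2), d=1 → -e1, X_13=(-6, 2)
t=13: X=(-6, 2), d=2 → +e2, X_14=(-6, 3)
t=14: X=(-6, 3), d=0 → +e1, X_15=(-5, 3)
t=15: X=(-5, 3), d=0 → +e1, X_16=(-4, 3)

11


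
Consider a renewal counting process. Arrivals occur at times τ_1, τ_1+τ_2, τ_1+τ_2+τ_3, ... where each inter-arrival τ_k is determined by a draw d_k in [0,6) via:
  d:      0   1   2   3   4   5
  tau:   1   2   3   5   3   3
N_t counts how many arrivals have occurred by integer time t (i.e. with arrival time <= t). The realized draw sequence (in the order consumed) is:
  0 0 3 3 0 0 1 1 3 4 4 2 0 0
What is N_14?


6

draw d_1=0: τ_1=1, arrival time A_1=1
draw d_2=0: τ_2=1, arrival time A_2=2
draw d_3=3: τ_3=5, arrival time A_3=7
draw d_4=3: τ_4=5, arrival time A_4=12
draw d_5=0: τ_5=1, arrival time A_5=13
draw d_6=0: τ_6=1, arrival time A_6=14
draw d_7=1: τ_7=2, arrival time A_7=16
draw d_8=1: τ_8=2, arrival time A_8=18
draw d_9=3: τ_9=5, arrival time A_9=23
draw d_10=4: τ_10=3, arrival time A_10=26
draw d_11=4: τ_11=3, arrival time A_11=29
draw d_12=2: τ_12=3, arrival time A_12=32
draw d_13=0: τ_13=1, arrival time A_13=33
draw d_14=0: τ_14=1, arrival time A_14=34
N_t over t=0..14: 0:0 1:1 2:2 3:2 4:2 5:2 6:2 7:3 8:3 9:3 10:3 11:3 12:4 13:5 14:6


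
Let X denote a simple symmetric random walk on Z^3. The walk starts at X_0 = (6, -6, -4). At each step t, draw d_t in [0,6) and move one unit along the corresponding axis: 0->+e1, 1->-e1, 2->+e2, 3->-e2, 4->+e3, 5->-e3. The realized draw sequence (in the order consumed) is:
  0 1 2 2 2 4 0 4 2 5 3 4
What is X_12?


(7, -3, -2)

t=0: X=(6, -6, -4), d=0 → +e1, X_1=(7, -6, -4)
t=1: X=(7, -6, -4), d=1 → -e1, X_2=(6, -6, -4)
t=2: X=(6, -6, -4), d=2 → +e2, X_3=(6, -5, -4)
t=3: X=(6, -5, -4), d=2 → +e2, X_4=(6, -4, -4)
t=4: X=(6, -4, -4), d=2 → +e2, X_5=(6, -3, -4)
t=5: X=(6, -3, -4), d=4 → +e3, X_6=(6, -3, -3)
t=6: X=(6, -3, -3), d=0 → +e1, X_7=(7, -3, -3)
t=7: X=(7, -3, -3), d=4 → +e3, X_8=(7, -3, -2)
t=8: X=(7, -3, -2), d=2 → +e2, X_9=(7, -2, -2)
t=9: X=(7, -2, -2), d=5 → -e3, X_10=(7, -2, -3)
t=10: X=(7, -2, -3), d=3 → -e2, X_11=(7, -3, -3)
t=11: X=(7, -3, -3), d=4 → +e3, X_12=(7, -3, -2)


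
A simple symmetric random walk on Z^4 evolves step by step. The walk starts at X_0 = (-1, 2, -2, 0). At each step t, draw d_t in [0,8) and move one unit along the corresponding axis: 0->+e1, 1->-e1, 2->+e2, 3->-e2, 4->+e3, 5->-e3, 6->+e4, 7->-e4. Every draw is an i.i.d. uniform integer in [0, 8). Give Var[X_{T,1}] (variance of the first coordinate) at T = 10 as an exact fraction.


Outcome values over d=0..7: [1, -1, 0, 0, 0, 0, 0, 0]
Σy = 0, Σy² = 2, M = 8
μ = 0/8 = 0,  σ² = 2/8 − (0)² = 1/4
Independent increments: Var[X_10] = 10·σ² = 10·(1/4) = 5/2

5/2


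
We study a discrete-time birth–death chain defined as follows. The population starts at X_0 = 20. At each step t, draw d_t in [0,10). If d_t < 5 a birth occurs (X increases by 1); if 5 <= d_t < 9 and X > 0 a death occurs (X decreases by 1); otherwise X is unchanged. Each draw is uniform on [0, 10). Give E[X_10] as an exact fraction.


X can drop by at most 1 per step and X_0 = 20 > T = 10, so X_t >= 20 − t >= 10 > 0 for every t <= 10: the floor at 0 (the 'and X > 0' condition) never binds. Hence X_10 = X_0 + Σ_{t<10} Y_t with i.i.d. increments Y_t = y(d_t) ∈ {+1, −1, 0}.
Outcome values over d=0..9: [1, 1, 1, 1, 1, -1, -1, -1, -1, 0]
Σy = 1, Σy² = 9, M = 10
μ = 1/10 = 1/10,  σ² = 9/10 − (1/10)² = 89/100
E[X_10] = 20 + 10·(1/10) = 21

21


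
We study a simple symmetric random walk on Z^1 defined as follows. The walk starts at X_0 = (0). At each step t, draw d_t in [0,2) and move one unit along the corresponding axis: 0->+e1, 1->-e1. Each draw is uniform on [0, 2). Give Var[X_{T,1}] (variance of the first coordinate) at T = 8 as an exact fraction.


8

Outcome values over d=0..1: [1, -1]
Σy = 0, Σy² = 2, M = 2
μ = 0/2 = 0,  σ² = 2/2 − (0)² = 1
Independent increments: Var[X_8] = 8·σ² = 8·(1) = 8


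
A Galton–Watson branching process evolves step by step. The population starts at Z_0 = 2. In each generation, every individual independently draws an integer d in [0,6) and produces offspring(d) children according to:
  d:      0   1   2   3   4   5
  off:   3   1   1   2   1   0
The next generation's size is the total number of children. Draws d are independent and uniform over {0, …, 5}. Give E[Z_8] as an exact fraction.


131072/6561

Outcome values over d=0..5: [3, 1, 1, 2, 1, 0]
Σy = 8, Σy² = 16, M = 6
μ = 8/6 = 4/3,  σ² = 16/6 − (4/3)² = 8/9
E[Z_0] = 2
E[Z_1] = 4/3·E[Z_0] = 8/3
E[Z_2] = 4/3·E[Z_1] = 32/9
E[Z_3] = 4/3·E[Z_2] = 128/27
E[Z_4] = 4/3·E[Z_3] = 512/81
E[Z_5] = 4/3·E[Z_4] = 2048/243
E[Z_6] = 4/3·E[Z_5] = 8192/729
E[Z_7] = 4/3·E[Z_6] = 32768/2187
E[Z_8] = 4/3·E[Z_7] = 131072/6561


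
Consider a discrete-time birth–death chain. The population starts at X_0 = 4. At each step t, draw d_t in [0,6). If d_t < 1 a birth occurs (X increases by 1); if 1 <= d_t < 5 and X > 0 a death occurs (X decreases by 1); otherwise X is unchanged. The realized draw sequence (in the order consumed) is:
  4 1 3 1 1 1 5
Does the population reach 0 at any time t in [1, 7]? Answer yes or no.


t=0: X=4, d=4 → death, X_1=3
t=1: X=3, d=1 → death, X_2=2
t=2: X=2, d=3 → death, X_3=1
t=3: X=1, d=1 → death, X_4=0
t=4: X=0, d=1 → hold, X_5=0
t=5: X=0, d=1 → hold, X_6=0
t=6: X=0, d=5 → hold, X_7=0

yes


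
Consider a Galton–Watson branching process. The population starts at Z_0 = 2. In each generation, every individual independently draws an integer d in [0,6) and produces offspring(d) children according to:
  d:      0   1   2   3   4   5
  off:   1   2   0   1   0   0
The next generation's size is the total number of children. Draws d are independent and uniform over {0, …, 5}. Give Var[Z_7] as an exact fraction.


1317760/4782969

Outcome values over d=0..5: [1, 2, 0, 1, 0, 0]
Σy = 4, Σy² = 6, M = 6
μ = 4/6 = 2/3,  σ² = 6/6 − (2/3)² = 5/9
V_0 = 0, E_0 = 2
V_1 = 5/9·E_0 + (2/3)²·V_0 = 10/9;  E_1 = 4/3
V_2 = 5/9·E_1 + (2/3)²·V_1 = 100/81;  E_2 = 8/9
V_3 = 5/9·E_2 + (2/3)²·V_2 = 760/729;  E_3 = 16/27
V_4 = 5/9·E_3 + (2/3)²·V_3 = 5200/6561;  E_4 = 32/81
V_5 = 5/9·E_4 + (2/3)²·V_4 = 33760/59049;  E_5 = 64/243
V_6 = 5/9·E_5 + (2/3)²·V_5 = 212800/531441;  E_6 = 128/729
V_7 = 5/9·E_6 + (2/3)²·V_6 = 1317760/4782969;  E_7 = 256/2187


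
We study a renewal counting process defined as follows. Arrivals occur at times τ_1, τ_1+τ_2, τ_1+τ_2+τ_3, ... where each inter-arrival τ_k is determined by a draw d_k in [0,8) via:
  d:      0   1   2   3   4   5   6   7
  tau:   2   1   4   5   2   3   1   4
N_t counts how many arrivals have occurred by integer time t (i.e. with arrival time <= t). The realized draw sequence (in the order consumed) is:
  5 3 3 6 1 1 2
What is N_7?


1

draw d_1=5: τ_1=3, arrival time A_1=3
draw d_2=3: τ_2=5, arrival time A_2=8
draw d_3=3: τ_3=5, arrival time A_3=13
draw d_4=6: τ_4=1, arrival time A_4=14
draw d_5=1: τ_5=1, arrival time A_5=15
draw d_6=1: τ_6=1, arrival time A_6=16
draw d_7=2: τ_7=4, arrival time A_7=20
N_t over t=0..7: 0:0 1:0 2:0 3:1 4:1 5:1 6:1 7:1


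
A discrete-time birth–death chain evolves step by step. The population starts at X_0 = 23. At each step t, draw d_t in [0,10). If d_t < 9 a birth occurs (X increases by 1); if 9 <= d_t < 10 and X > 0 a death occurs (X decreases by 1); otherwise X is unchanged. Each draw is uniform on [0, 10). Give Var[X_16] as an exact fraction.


X can drop by at most 1 per step and X_0 = 23 > T = 16, so X_t >= 23 − t >= 7 > 0 for every t <= 16: the floor at 0 (the 'and X > 0' condition) never binds. Hence X_16 = X_0 + Σ_{t<16} Y_t with i.i.d. increments Y_t = y(d_t) ∈ {+1, −1, 0}.
Outcome values over d=0..9: [1, 1, 1, 1, 1, 1, 1, 1, 1, -1]
Σy = 8, Σy² = 10, M = 10
μ = 8/10 = 4/5,  σ² = 10/10 − (4/5)² = 9/25
Independent increments: Var[X_16] = 16·σ² = 16·(9/25) = 144/25

144/25


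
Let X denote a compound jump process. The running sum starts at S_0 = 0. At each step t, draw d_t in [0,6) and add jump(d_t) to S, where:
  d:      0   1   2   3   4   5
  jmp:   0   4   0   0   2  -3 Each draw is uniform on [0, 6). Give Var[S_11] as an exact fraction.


Outcome values over d=0..5: [0, 4, 0, 0, 2, -3]
Σy = 3, Σy² = 29, M = 6
μ = 3/6 = 1/2,  σ² = 29/6 − (1/2)² = 55/12
Independent increments: Var[S_11] = 11·σ² = 11·(55/12) = 605/12

605/12


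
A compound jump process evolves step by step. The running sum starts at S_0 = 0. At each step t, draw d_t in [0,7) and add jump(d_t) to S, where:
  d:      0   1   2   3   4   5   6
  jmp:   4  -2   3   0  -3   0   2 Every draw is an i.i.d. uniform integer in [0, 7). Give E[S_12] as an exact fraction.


48/7

Outcome values over d=0..6: [4, -2, 3, 0, -3, 0, 2]
Σy = 4, Σy² = 42, M = 7
μ = 4/7 = 4/7,  σ² = 42/7 − (4/7)² = 278/49
E[S_12] = 0 + 12·(4/7) = 48/7


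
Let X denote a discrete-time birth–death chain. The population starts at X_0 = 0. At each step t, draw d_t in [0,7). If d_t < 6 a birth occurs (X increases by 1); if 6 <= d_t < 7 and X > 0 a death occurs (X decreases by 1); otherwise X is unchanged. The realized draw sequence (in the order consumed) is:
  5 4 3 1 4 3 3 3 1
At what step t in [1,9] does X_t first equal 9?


9

t=0: X=0, d=5 → birth, X_1=1
t=1: X=1, d=4 → birth, X_2=2
t=2: X=2, d=3 → birth, X_3=3
t=3: X=3, d=1 → birth, X_4=4
t=4: X=4, d=4 → birth, X_5=5
t=5: X=5, d=3 → birth, X_6=6
t=6: X=6, d=3 → birth, X_7=7
t=7: X=7, d=3 → birth, X_8=8
t=8: X=8, d=1 → birth, X_9=9


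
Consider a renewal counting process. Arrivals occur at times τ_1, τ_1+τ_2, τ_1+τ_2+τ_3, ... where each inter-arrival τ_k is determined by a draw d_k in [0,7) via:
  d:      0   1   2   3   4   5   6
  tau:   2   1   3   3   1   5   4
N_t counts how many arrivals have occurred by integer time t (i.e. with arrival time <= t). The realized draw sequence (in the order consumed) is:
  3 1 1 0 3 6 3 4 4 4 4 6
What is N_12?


5

draw d_1=3: τ_1=3, arrival time A_1=3
draw d_2=1: τ_2=1, arrival time A_2=4
draw d_3=1: τ_3=1, arrival time A_3=5
draw d_4=0: τ_4=2, arrival time A_4=7
draw d_5=3: τ_5=3, arrival time A_5=10
draw d_6=6: τ_6=4, arrival time A_6=14
draw d_7=3: τ_7=3, arrival time A_7=17
draw d_8=4: τ_8=1, arrival time A_8=18
draw d_9=4: τ_9=1, arrival time A_9=19
draw d_10=4: τ_10=1, arrival time A_10=20
draw d_11=4: τ_11=1, arrival time A_11=21
draw d_12=6: τ_12=4, arrival time A_12=25
N_t over t=0..12: 0:0 1:0 2:0 3:1 4:2 5:3 6:3 7:4 8:4 9:4 10:5 11:5 12:5


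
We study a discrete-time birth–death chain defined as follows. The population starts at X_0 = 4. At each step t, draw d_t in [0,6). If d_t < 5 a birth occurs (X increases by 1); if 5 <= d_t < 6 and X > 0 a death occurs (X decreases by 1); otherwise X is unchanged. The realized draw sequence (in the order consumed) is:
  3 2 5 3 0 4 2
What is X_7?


9

t=0: X=4, d=3 → birth, X_1=5
t=1: X=5, d=2 → birth, X_2=6
t=2: X=6, d=5 → death, X_3=5
t=3: X=5, d=3 → birth, X_4=6
t=4: X=6, d=0 → birth, X_5=7
t=5: X=7, d=4 → birth, X_6=8
t=6: X=8, d=2 → birth, X_7=9


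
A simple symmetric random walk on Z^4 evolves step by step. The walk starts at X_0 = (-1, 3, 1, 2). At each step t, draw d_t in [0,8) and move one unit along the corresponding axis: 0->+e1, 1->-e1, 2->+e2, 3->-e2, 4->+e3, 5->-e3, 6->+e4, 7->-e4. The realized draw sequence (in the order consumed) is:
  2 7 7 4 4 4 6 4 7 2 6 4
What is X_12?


t=0: X=(-1, 3, 1, 2), d=2 → +e2, X_1=(-1, 4, 1, 2)
t=1: X=(-1, 4, 1, 2), d=7 → -e4, X_2=(-1, 4, 1, 1)
t=2: X=(-1, 4, 1, 1), d=7 → -e4, X_3=(-1, 4, 1, 0)
t=3: X=(-1, 4, 1, 0), d=4 → +e3, X_4=(-1, 4, 2, 0)
t=4: X=(-1, 4, 2, 0), d=4 → +e3, X_5=(-1, 4, 3, 0)
t=5: X=(-1, 4, 3, 0), d=4 → +e3, X_6=(-1, 4, 4, 0)
t=6: X=(-1, 4, 4, 0), d=6 → +e4, X_7=(-1, 4, 4, 1)
t=7: X=(-1, 4, 4, 1), d=4 → +e3, X_8=(-1, 4, 5, 1)
t=8: X=(-1, 4, 5, 1), d=7 → -e4, X_9=(-1, 4, 5, 0)
t=9: X=(-1, 4, 5, 0), d=2 → +e2, X_10=(-1, 5, 5, 0)
t=10: X=(-1, 5, 5, 0), d=6 → +e4, X_11=(-1, 5, 5, 1)
t=11: X=(-1, 5, 5, 1), d=4 → +e3, X_12=(-1, 5, 6, 1)

(-1, 5, 6, 1)
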